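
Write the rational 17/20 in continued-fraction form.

[0; 1, 5, 1, 2]

Run the Euclidean algorithm on 17 and 20; the successive quotients are the partial quotients a_0, a_1, ... (each step inverts the fractional part left over by the previous one):
  17 = 0*20 + 17, so a_0 = 0.
  20 = 1*17 + 3, so a_1 = 1.
  17 = 5*3 + 2, so a_2 = 5.
  3 = 1*2 + 1, so a_3 = 1.
  2 = 2*1 + 0, so a_4 = 2.
The remainder reaches 0 after 5 divisions, so the expansion has 5 partial quotients, read off in order.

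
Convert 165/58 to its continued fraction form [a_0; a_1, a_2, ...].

[2; 1, 5, 2, 4]

Run the Euclidean algorithm on 165 and 58; the successive quotients are the partial quotients a_0, a_1, ... (each step inverts the fractional part left over by the previous one):
  165 = 2*58 + 49, so a_0 = 2.
  58 = 1*49 + 9, so a_1 = 1.
  49 = 5*9 + 4, so a_2 = 5.
  9 = 2*4 + 1, so a_3 = 2.
  4 = 4*1 + 0, so a_4 = 4.
The remainder reaches 0 after 5 divisions, so the expansion has 5 partial quotients, read off in order.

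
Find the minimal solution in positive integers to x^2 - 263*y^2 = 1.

First expand sqrt(263) as a continued fraction. With x_i = (sqrt(263) + m_i)/d_i and (m_0, d_0) = (0, 1): a_0 = floor(sqrt(263)) = 16, since 16^2 = 256 <= 263 < 289 = 17^2.
Iterate m_{i+1} = d_i*a_i - m_i, d_{i+1} = (263 - m_{i+1}^2)/d_i, a_{i+1} = floor((a_0 + m_{i+1})/d_{i+1}):
  m_1 = 1*16 - 0 = 16, d_1 = (263 - 16^2)/1 = 7/1 = 7, a_1 = floor((16 + 16)/7) = 4.
  m_2 = 7*4 - 16 = 12, d_2 = (263 - 12^2)/7 = 119/7 = 17, a_2 = floor((16 + 12)/17) = 1.
  m_3 = 17*1 - 12 = 5, d_3 = (263 - 5^2)/17 = 238/17 = 14, a_3 = floor((16 + 5)/14) = 1.
  m_4 = 14*1 - 5 = 9, d_4 = (263 - 9^2)/14 = 182/14 = 13, a_4 = floor((16 + 9)/13) = 1.
  m_5 = 13*1 - 9 = 4, d_5 = (263 - 4^2)/13 = 247/13 = 19, a_5 = floor((16 + 4)/19) = 1.
  m_6 = 19*1 - 4 = 15, d_6 = (263 - 15^2)/19 = 38/19 = 2, a_6 = floor((16 + 15)/2) = 15.
  m_7 = 2*15 - 15 = 15, d_7 = (263 - 15^2)/2 = 38/2 = 19, a_7 = floor((16 + 15)/19) = 1.
  m_8 = 19*1 - 15 = 4, d_8 = (263 - 4^2)/19 = 247/19 = 13, a_8 = floor((16 + 4)/13) = 1.
  m_9 = 13*1 - 4 = 9, d_9 = (263 - 9^2)/13 = 182/13 = 14, a_9 = floor((16 + 9)/14) = 1.
  m_10 = 14*1 - 9 = 5, d_10 = (263 - 5^2)/14 = 238/14 = 17, a_10 = floor((16 + 5)/17) = 1.
  m_11 = 17*1 - 5 = 12, d_11 = (263 - 12^2)/17 = 119/17 = 7, a_11 = floor((16 + 12)/7) = 4.
  m_12 = 7*4 - 12 = 16, d_12 = (263 - 16^2)/7 = 7/7 = 1, a_12 = floor((16 + 16)/1) = 32.
  m_13 = 1*32 - 16 = 16, d_13 = (263 - 16^2)/1 = 7/1 = 7: (m_13, d_13) = (m_1, d_1) = (16, 7), so from here the quotients repeat a_1, ..., a_12; the period length is 12.
So sqrt(263) = [16; (4, 1, 1, 1, 1, 15, 1, 1, 1, 1, 4, 32)] with period length k = 12.
k is even, so the fundamental solution of x^2 - 263y^2 = 1 is (p_{k-1}, q_{k-1}) = (p_11, q_11); compute convergents through index 11.
Convergents (p_i = a_i*p_{i-1} + p_{i-2}, q_i = a_i*q_{i-1} + q_{i-2} with p_{-2}=0, p_{-1}=1, q_{-2}=1, q_{-1}=0):
  i=0: a_0=16, p_0 = 16*1 + 0 = 16, q_0 = 16*0 + 1 = 1.
  i=1: a_1=4, p_1 = 4*16 + 1 = 65, q_1 = 4*1 + 0 = 4.
  i=2: a_2=1, p_2 = 1*65 + 16 = 81, q_2 = 1*4 + 1 = 5.
  i=3: a_3=1, p_3 = 1*81 + 65 = 146, q_3 = 1*5 + 4 = 9.
  i=4: a_4=1, p_4 = 1*146 + 81 = 227, q_4 = 1*9 + 5 = 14.
  i=5: a_5=1, p_5 = 1*227 + 146 = 373, q_5 = 1*14 + 9 = 23.
  i=6: a_6=15, p_6 = 15*373 + 227 = 5822, q_6 = 15*23 + 14 = 359.
  i=7: a_7=1, p_7 = 1*5822 + 373 = 6195, q_7 = 1*359 + 23 = 382.
  i=8: a_8=1, p_8 = 1*6195 + 5822 = 12017, q_8 = 1*382 + 359 = 741.
  i=9: a_9=1, p_9 = 1*12017 + 6195 = 18212, q_9 = 1*741 + 382 = 1123.
  i=10: a_10=1, p_10 = 1*18212 + 12017 = 30229, q_10 = 1*1123 + 741 = 1864.
  i=11: a_11=4, p_11 = 4*30229 + 18212 = 139128, q_11 = 4*1864 + 1123 = 8579.
Check: 139128^2 - 263*8579^2 = 19356600384 - 19356600383 = 1, so (x, y) = (139128, 8579) solves the equation, and by the theorem it is the least positive solution.

(x, y) = (139128, 8579)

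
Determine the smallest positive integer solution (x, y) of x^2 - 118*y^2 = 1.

First expand sqrt(118) as a continued fraction. With x_i = (sqrt(118) + m_i)/d_i and (m_0, d_0) = (0, 1): a_0 = floor(sqrt(118)) = 10, since 10^2 = 100 <= 118 < 121 = 11^2.
Iterate m_{i+1} = d_i*a_i - m_i, d_{i+1} = (118 - m_{i+1}^2)/d_i, a_{i+1} = floor((a_0 + m_{i+1})/d_{i+1}):
  m_1 = 1*10 - 0 = 10, d_1 = (118 - 10^2)/1 = 18/1 = 18, a_1 = floor((10 + 10)/18) = 1.
  m_2 = 18*1 - 10 = 8, d_2 = (118 - 8^2)/18 = 54/18 = 3, a_2 = floor((10 + 8)/3) = 6.
  m_3 = 3*6 - 8 = 10, d_3 = (118 - 10^2)/3 = 18/3 = 6, a_3 = floor((10 + 10)/6) = 3.
  m_4 = 6*3 - 10 = 8, d_4 = (118 - 8^2)/6 = 54/6 = 9, a_4 = floor((10 + 8)/9) = 2.
  m_5 = 9*2 - 8 = 10, d_5 = (118 - 10^2)/9 = 18/9 = 2, a_5 = floor((10 + 10)/2) = 10.
  m_6 = 2*10 - 10 = 10, d_6 = (118 - 10^2)/2 = 18/2 = 9, a_6 = floor((10 + 10)/9) = 2.
  m_7 = 9*2 - 10 = 8, d_7 = (118 - 8^2)/9 = 54/9 = 6, a_7 = floor((10 + 8)/6) = 3.
  m_8 = 6*3 - 8 = 10, d_8 = (118 - 10^2)/6 = 18/6 = 3, a_8 = floor((10 + 10)/3) = 6.
  m_9 = 3*6 - 10 = 8, d_9 = (118 - 8^2)/3 = 54/3 = 18, a_9 = floor((10 + 8)/18) = 1.
  m_10 = 18*1 - 8 = 10, d_10 = (118 - 10^2)/18 = 18/18 = 1, a_10 = floor((10 + 10)/1) = 20.
  m_11 = 1*20 - 10 = 10, d_11 = (118 - 10^2)/1 = 18/1 = 18: (m_11, d_11) = (m_1, d_1) = (10, 18), so from here the quotients repeat a_1, ..., a_10; the period length is 10.
So sqrt(118) = [10; (1, 6, 3, 2, 10, 2, 3, 6, 1, 20)] with period length k = 10.
k is even, so the fundamental solution of x^2 - 118y^2 = 1 is (p_{k-1}, q_{k-1}) = (p_9, q_9); compute convergents through index 9.
Convergents (p_i = a_i*p_{i-1} + p_{i-2}, q_i = a_i*q_{i-1} + q_{i-2} with p_{-2}=0, p_{-1}=1, q_{-2}=1, q_{-1}=0):
  i=0: a_0=10, p_0 = 10*1 + 0 = 10, q_0 = 10*0 + 1 = 1.
  i=1: a_1=1, p_1 = 1*10 + 1 = 11, q_1 = 1*1 + 0 = 1.
  i=2: a_2=6, p_2 = 6*11 + 10 = 76, q_2 = 6*1 + 1 = 7.
  i=3: a_3=3, p_3 = 3*76 + 11 = 239, q_3 = 3*7 + 1 = 22.
  i=4: a_4=2, p_4 = 2*239 + 76 = 554, q_4 = 2*22 + 7 = 51.
  i=5: a_5=10, p_5 = 10*554 + 239 = 5779, q_5 = 10*51 + 22 = 532.
  i=6: a_6=2, p_6 = 2*5779 + 554 = 12112, q_6 = 2*532 + 51 = 1115.
  i=7: a_7=3, p_7 = 3*12112 + 5779 = 42115, q_7 = 3*1115 + 532 = 3877.
  i=8: a_8=6, p_8 = 6*42115 + 12112 = 264802, q_8 = 6*3877 + 1115 = 24377.
  i=9: a_9=1, p_9 = 1*264802 + 42115 = 306917, q_9 = 1*24377 + 3877 = 28254.
Check: 306917^2 - 118*28254^2 = 94198044889 - 94198044888 = 1, so (x, y) = (306917, 28254) solves the equation, and by the theorem it is the least positive solution.

(x, y) = (306917, 28254)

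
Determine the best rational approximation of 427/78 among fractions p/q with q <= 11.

Expand x = 427/78 as a continued fraction with the Euclidean algorithm:
  427 = 5*78 + 37, so a_0 = 5.
  78 = 2*37 + 4, so a_1 = 2.
  37 = 9*4 + 1, so a_2 = 9.
  4 = 4*1 + 0, so a_3 = 4.
so x = [5; 2, 9, 4].
Convergents (p_i = a_i*p_{i-1} + p_{i-2}, q_i = a_i*q_{i-1} + q_{i-2} with p_{-2}=0, p_{-1}=1, q_{-2}=1, q_{-1}=0), until the denominator exceeds 11:
  i=0: a_0=5, p_0 = 5*1 + 0 = 5, q_0 = 5*0 + 1 = 1.
  i=1: a_1=2, p_1 = 2*5 + 1 = 11, q_1 = 2*1 + 0 = 2.
  i=2: a_2=9, p_2 = 9*11 + 5 = 104, q_2 = 9*2 + 1 = 19.
q_2 = 19 > 11, so the last convergent with denominator <= 11 is p_1/q_1 = 11/2.
The closest fraction with denominator <= 11 is either p_1/q_1 or the intermediate fraction (k*p_1 + p_0)/(k*q_1 + q_0) with the largest k >= 1 whose denominator stays <= 11; these approach x as k grows, and every other convergent or intermediate fraction in range is farther away.
Largest k: floor((11 - q_0)/q_1) = floor((11 - 1)/2) = 5.
That gives (5*11 + 5)/(5*2 + 1) = 60/11.
Compare the errors: |x - 11/2| = |427*2 - 11*78|/(78*2) = 4/156, and |x - 60/11| = |427*11 - 60*78|/(78*11) = 17/858.
Cross-multiplying, 17*156 = 2652 < 3432 = 4*858, so 17/858 is smaller: the intermediate fraction 60/11 is closer to x than 11/2.

60/11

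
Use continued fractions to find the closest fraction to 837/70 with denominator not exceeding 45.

Expand x = 837/70 as a continued fraction with the Euclidean algorithm:
  837 = 11*70 + 67, so a_0 = 11.
  70 = 1*67 + 3, so a_1 = 1.
  67 = 22*3 + 1, so a_2 = 22.
  3 = 3*1 + 0, so a_3 = 3.
so x = [11; 1, 22, 3].
Convergents (p_i = a_i*p_{i-1} + p_{i-2}, q_i = a_i*q_{i-1} + q_{i-2} with p_{-2}=0, p_{-1}=1, q_{-2}=1, q_{-1}=0), until the denominator exceeds 45:
  i=0: a_0=11, p_0 = 11*1 + 0 = 11, q_0 = 11*0 + 1 = 1.
  i=1: a_1=1, p_1 = 1*11 + 1 = 12, q_1 = 1*1 + 0 = 1.
  i=2: a_2=22, p_2 = 22*12 + 11 = 275, q_2 = 22*1 + 1 = 23.
  i=3: a_3=3, p_3 = 3*275 + 12 = 837, q_3 = 3*23 + 1 = 70.
q_3 = 70 > 45, so the last convergent with denominator <= 45 is p_2/q_2 = 275/23.
The closest fraction with denominator <= 45 is either p_2/q_2 or the intermediate fraction (k*p_2 + p_1)/(k*q_2 + q_1) with the largest k >= 1 whose denominator stays <= 45; these approach x as k grows, and every other convergent or intermediate fraction in range is farther away.
Largest k: floor((45 - q_1)/q_2) = floor((45 - 1)/23) = 1.
That gives (1*275 + 12)/(1*23 + 1) = 287/24.
Compare the errors: |x - 275/23| = |837*23 - 275*70|/(70*23) = 1/1610, and |x - 287/24| = |837*24 - 287*70|/(70*24) = 2/1680.
Cross-multiplying, 1*1680 = 1680 < 3220 = 2*1610, so 1/1610 is smaller: the convergent 275/23 is closer to x than 287/24.

275/23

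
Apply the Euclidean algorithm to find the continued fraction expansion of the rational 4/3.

[1; 3]

Run the Euclidean algorithm on 4 and 3; the successive quotients are the partial quotients a_0, a_1, ... (each step inverts the fractional part left over by the previous one):
  4 = 1*3 + 1, so a_0 = 1.
  3 = 3*1 + 0, so a_1 = 3.
The remainder reaches 0 after 2 divisions, so the expansion has 2 partial quotients, read off in order.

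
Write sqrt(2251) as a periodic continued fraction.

[47; (2, 4, 47, 4, 2, 94)]

Write x_i = (sqrt(2251) + m_i)/d_i with (m_0, d_0) = (0, 1). a_0 = floor(sqrt(2251)) = 47, since 47^2 = 2209 <= 2251 < 2304 = 48^2.
Iterate m_{i+1} = d_i*a_i - m_i, d_{i+1} = (2251 - m_{i+1}^2)/d_i, a_{i+1} = floor((a_0 + m_{i+1})/d_{i+1}):
  m_1 = 1*47 - 0 = 47, d_1 = (2251 - 47^2)/1 = 42/1 = 42, a_1 = floor((47 + 47)/42) = 2.
  m_2 = 42*2 - 47 = 37, d_2 = (2251 - 37^2)/42 = 882/42 = 21, a_2 = floor((47 + 37)/21) = 4.
  m_3 = 21*4 - 37 = 47, d_3 = (2251 - 47^2)/21 = 42/21 = 2, a_3 = floor((47 + 47)/2) = 47.
  m_4 = 2*47 - 47 = 47, d_4 = (2251 - 47^2)/2 = 42/2 = 21, a_4 = floor((47 + 47)/21) = 4.
  m_5 = 21*4 - 47 = 37, d_5 = (2251 - 37^2)/21 = 882/21 = 42, a_5 = floor((47 + 37)/42) = 2.
  m_6 = 42*2 - 37 = 47, d_6 = (2251 - 47^2)/42 = 42/42 = 1, a_6 = floor((47 + 47)/1) = 94.
  m_7 = 1*94 - 47 = 47, d_7 = (2251 - 47^2)/1 = 42/1 = 42: (m_7, d_7) = (m_1, d_1) = (47, 42), so from here the quotients repeat a_1, ..., a_6; the period length is 6.
Hence the expansion of sqrt(2251) is a_0 = 47 followed by the repeating block 2, 4, 47, 4, 2, 94 (period 6).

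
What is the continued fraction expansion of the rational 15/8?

[1; 1, 7]

Run the Euclidean algorithm on 15 and 8; the successive quotients are the partial quotients a_0, a_1, ... (each step inverts the fractional part left over by the previous one):
  15 = 1*8 + 7, so a_0 = 1.
  8 = 1*7 + 1, so a_1 = 1.
  7 = 7*1 + 0, so a_2 = 7.
The remainder reaches 0 after 3 divisions, so the expansion has 3 partial quotients, read off in order.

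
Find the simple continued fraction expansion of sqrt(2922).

[54; (18, 108)]

Write x_i = (sqrt(2922) + m_i)/d_i with (m_0, d_0) = (0, 1). a_0 = floor(sqrt(2922)) = 54, since 54^2 = 2916 <= 2922 < 3025 = 55^2.
Iterate m_{i+1} = d_i*a_i - m_i, d_{i+1} = (2922 - m_{i+1}^2)/d_i, a_{i+1} = floor((a_0 + m_{i+1})/d_{i+1}):
  m_1 = 1*54 - 0 = 54, d_1 = (2922 - 54^2)/1 = 6/1 = 6, a_1 = floor((54 + 54)/6) = 18.
  m_2 = 6*18 - 54 = 54, d_2 = (2922 - 54^2)/6 = 6/6 = 1, a_2 = floor((54 + 54)/1) = 108.
  m_3 = 1*108 - 54 = 54, d_3 = (2922 - 54^2)/1 = 6/1 = 6: (m_3, d_3) = (m_1, d_1) = (54, 6), so from here the quotients repeat a_1, a_2; the period length is 2.
Hence the expansion of sqrt(2922) is a_0 = 54 followed by the repeating block 18, 108 (period 2).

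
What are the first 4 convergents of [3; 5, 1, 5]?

3/1, 16/5, 19/6, 111/35

Using the convergent recurrence p_i = a_i*p_{i-1} + p_{i-2}, q_i = a_i*q_{i-1} + q_{i-2} with p_{-2}=0, p_{-1}=1, q_{-2}=1, q_{-1}=0:
  i=0: a_0=3, p_0 = 3*1 + 0 = 3, q_0 = 3*0 + 1 = 1.
  i=1: a_1=5, p_1 = 5*3 + 1 = 16, q_1 = 5*1 + 0 = 5.
  i=2: a_2=1, p_2 = 1*16 + 3 = 19, q_2 = 1*5 + 1 = 6.
  i=3: a_3=5, p_3 = 5*19 + 16 = 111, q_3 = 5*6 + 5 = 35.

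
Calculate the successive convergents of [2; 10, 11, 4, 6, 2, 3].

2/1, 21/10, 233/111, 953/454, 5951/2835, 12855/6124, 44516/21207

Using the convergent recurrence p_i = a_i*p_{i-1} + p_{i-2}, q_i = a_i*q_{i-1} + q_{i-2} with p_{-2}=0, p_{-1}=1, q_{-2}=1, q_{-1}=0:
  i=0: a_0=2, p_0 = 2*1 + 0 = 2, q_0 = 2*0 + 1 = 1.
  i=1: a_1=10, p_1 = 10*2 + 1 = 21, q_1 = 10*1 + 0 = 10.
  i=2: a_2=11, p_2 = 11*21 + 2 = 233, q_2 = 11*10 + 1 = 111.
  i=3: a_3=4, p_3 = 4*233 + 21 = 953, q_3 = 4*111 + 10 = 454.
  i=4: a_4=6, p_4 = 6*953 + 233 = 5951, q_4 = 6*454 + 111 = 2835.
  i=5: a_5=2, p_5 = 2*5951 + 953 = 12855, q_5 = 2*2835 + 454 = 6124.
  i=6: a_6=3, p_6 = 3*12855 + 5951 = 44516, q_6 = 3*6124 + 2835 = 21207.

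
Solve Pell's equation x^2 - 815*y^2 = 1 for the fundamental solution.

(x, y) = (156644, 5487)

First expand sqrt(815) as a continued fraction. With x_i = (sqrt(815) + m_i)/d_i and (m_0, d_0) = (0, 1): a_0 = floor(sqrt(815)) = 28, since 28^2 = 784 <= 815 < 841 = 29^2.
Iterate m_{i+1} = d_i*a_i - m_i, d_{i+1} = (815 - m_{i+1}^2)/d_i, a_{i+1} = floor((a_0 + m_{i+1})/d_{i+1}):
  m_1 = 1*28 - 0 = 28, d_1 = (815 - 28^2)/1 = 31/1 = 31, a_1 = floor((28 + 28)/31) = 1.
  m_2 = 31*1 - 28 = 3, d_2 = (815 - 3^2)/31 = 806/31 = 26, a_2 = floor((28 + 3)/26) = 1.
  m_3 = 26*1 - 3 = 23, d_3 = (815 - 23^2)/26 = 286/26 = 11, a_3 = floor((28 + 23)/11) = 4.
  m_4 = 11*4 - 23 = 21, d_4 = (815 - 21^2)/11 = 374/11 = 34, a_4 = floor((28 + 21)/34) = 1.
  m_5 = 34*1 - 21 = 13, d_5 = (815 - 13^2)/34 = 646/34 = 19, a_5 = floor((28 + 13)/19) = 2.
  m_6 = 19*2 - 13 = 25, d_6 = (815 - 25^2)/19 = 190/19 = 10, a_6 = floor((28 + 25)/10) = 5.
  m_7 = 10*5 - 25 = 25, d_7 = (815 - 25^2)/10 = 190/10 = 19, a_7 = floor((28 + 25)/19) = 2.
  m_8 = 19*2 - 25 = 13, d_8 = (815 - 13^2)/19 = 646/19 = 34, a_8 = floor((28 + 13)/34) = 1.
  m_9 = 34*1 - 13 = 21, d_9 = (815 - 21^2)/34 = 374/34 = 11, a_9 = floor((28 + 21)/11) = 4.
  m_10 = 11*4 - 21 = 23, d_10 = (815 - 23^2)/11 = 286/11 = 26, a_10 = floor((28 + 23)/26) = 1.
  m_11 = 26*1 - 23 = 3, d_11 = (815 - 3^2)/26 = 806/26 = 31, a_11 = floor((28 + 3)/31) = 1.
  m_12 = 31*1 - 3 = 28, d_12 = (815 - 28^2)/31 = 31/31 = 1, a_12 = floor((28 + 28)/1) = 56.
  m_13 = 1*56 - 28 = 28, d_13 = (815 - 28^2)/1 = 31/1 = 31: (m_13, d_13) = (m_1, d_1) = (28, 31), so from here the quotients repeat a_1, ..., a_12; the period length is 12.
So sqrt(815) = [28; (1, 1, 4, 1, 2, 5, 2, 1, 4, 1, 1, 56)] with period length k = 12.
k is even, so the fundamental solution of x^2 - 815y^2 = 1 is (p_{k-1}, q_{k-1}) = (p_11, q_11); compute convergents through index 11.
Convergents (p_i = a_i*p_{i-1} + p_{i-2}, q_i = a_i*q_{i-1} + q_{i-2} with p_{-2}=0, p_{-1}=1, q_{-2}=1, q_{-1}=0):
  i=0: a_0=28, p_0 = 28*1 + 0 = 28, q_0 = 28*0 + 1 = 1.
  i=1: a_1=1, p_1 = 1*28 + 1 = 29, q_1 = 1*1 + 0 = 1.
  i=2: a_2=1, p_2 = 1*29 + 28 = 57, q_2 = 1*1 + 1 = 2.
  i=3: a_3=4, p_3 = 4*57 + 29 = 257, q_3 = 4*2 + 1 = 9.
  i=4: a_4=1, p_4 = 1*257 + 57 = 314, q_4 = 1*9 + 2 = 11.
  i=5: a_5=2, p_5 = 2*314 + 257 = 885, q_5 = 2*11 + 9 = 31.
  i=6: a_6=5, p_6 = 5*885 + 314 = 4739, q_6 = 5*31 + 11 = 166.
  i=7: a_7=2, p_7 = 2*4739 + 885 = 10363, q_7 = 2*166 + 31 = 363.
  i=8: a_8=1, p_8 = 1*10363 + 4739 = 15102, q_8 = 1*363 + 166 = 529.
  i=9: a_9=4, p_9 = 4*15102 + 10363 = 70771, q_9 = 4*529 + 363 = 2479.
  i=10: a_10=1, p_10 = 1*70771 + 15102 = 85873, q_10 = 1*2479 + 529 = 3008.
  i=11: a_11=1, p_11 = 1*85873 + 70771 = 156644, q_11 = 1*3008 + 2479 = 5487.
Check: 156644^2 - 815*5487^2 = 24537342736 - 24537342735 = 1, so (x, y) = (156644, 5487) solves the equation, and by the theorem it is the least positive solution.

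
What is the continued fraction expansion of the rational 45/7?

[6; 2, 3]

Run the Euclidean algorithm on 45 and 7; the successive quotients are the partial quotients a_0, a_1, ... (each step inverts the fractional part left over by the previous one):
  45 = 6*7 + 3, so a_0 = 6.
  7 = 2*3 + 1, so a_1 = 2.
  3 = 3*1 + 0, so a_2 = 3.
The remainder reaches 0 after 3 divisions, so the expansion has 3 partial quotients, read off in order.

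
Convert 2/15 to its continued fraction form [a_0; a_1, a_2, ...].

Run the Euclidean algorithm on 2 and 15; the successive quotients are the partial quotients a_0, a_1, ... (each step inverts the fractional part left over by the previous one):
  2 = 0*15 + 2, so a_0 = 0.
  15 = 7*2 + 1, so a_1 = 7.
  2 = 2*1 + 0, so a_2 = 2.
The remainder reaches 0 after 3 divisions, so the expansion has 3 partial quotients, read off in order.

[0; 7, 2]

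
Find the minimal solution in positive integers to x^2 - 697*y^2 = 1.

(x, y) = (34849, 1320)

First expand sqrt(697) as a continued fraction. With x_i = (sqrt(697) + m_i)/d_i and (m_0, d_0) = (0, 1): a_0 = floor(sqrt(697)) = 26, since 26^2 = 676 <= 697 < 729 = 27^2.
Iterate m_{i+1} = d_i*a_i - m_i, d_{i+1} = (697 - m_{i+1}^2)/d_i, a_{i+1} = floor((a_0 + m_{i+1})/d_{i+1}):
  m_1 = 1*26 - 0 = 26, d_1 = (697 - 26^2)/1 = 21/1 = 21, a_1 = floor((26 + 26)/21) = 2.
  m_2 = 21*2 - 26 = 16, d_2 = (697 - 16^2)/21 = 441/21 = 21, a_2 = floor((26 + 16)/21) = 2.
  m_3 = 21*2 - 16 = 26, d_3 = (697 - 26^2)/21 = 21/21 = 1, a_3 = floor((26 + 26)/1) = 52.
  m_4 = 1*52 - 26 = 26, d_4 = (697 - 26^2)/1 = 21/1 = 21: (m_4, d_4) = (m_1, d_1) = (26, 21), so from here the quotients repeat a_1, ..., a_3; the period length is 3.
So sqrt(697) = [26; (2, 2, 52)] with period length k = 3.
k is odd, so (p_{k-1}, q_{k-1}) only solves x^2 - 697y^2 = -1 and the fundamental solution of x^2 - 697y^2 = 1 is (p_{2k-1}, q_{2k-1}) = (p_5, q_5); compute convergents through index 5, running through the period twice.
Convergents (p_i = a_i*p_{i-1} + p_{i-2}, q_i = a_i*q_{i-1} + q_{i-2} with p_{-2}=0, p_{-1}=1, q_{-2}=1, q_{-1}=0):
  i=0: a_0=26, p_0 = 26*1 + 0 = 26, q_0 = 26*0 + 1 = 1.
  i=1: a_1=2, p_1 = 2*26 + 1 = 53, q_1 = 2*1 + 0 = 2.
  i=2: a_2=2, p_2 = 2*53 + 26 = 132, q_2 = 2*2 + 1 = 5.
  i=3: a_3=52, p_3 = 52*132 + 53 = 6917, q_3 = 52*5 + 2 = 262.
  i=4: a_4=2, p_4 = 2*6917 + 132 = 13966, q_4 = 2*262 + 5 = 529.
  i=5: a_5=2, p_5 = 2*13966 + 6917 = 34849, q_5 = 2*529 + 262 = 1320.
Indeed p_2^2 - 697*q_2^2 = 17424 - 17425 = -1, not +1.
Check: 34849^2 - 697*1320^2 = 1214452801 - 1214452800 = 1, so (x, y) = (34849, 1320) solves the equation, and by the theorem it is the least positive solution.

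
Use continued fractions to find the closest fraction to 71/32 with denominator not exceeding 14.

20/9

Expand x = 71/32 as a continued fraction with the Euclidean algorithm:
  71 = 2*32 + 7, so a_0 = 2.
  32 = 4*7 + 4, so a_1 = 4.
  7 = 1*4 + 3, so a_2 = 1.
  4 = 1*3 + 1, so a_3 = 1.
  3 = 3*1 + 0, so a_4 = 3.
so x = [2; 4, 1, 1, 3].
Convergents (p_i = a_i*p_{i-1} + p_{i-2}, q_i = a_i*q_{i-1} + q_{i-2} with p_{-2}=0, p_{-1}=1, q_{-2}=1, q_{-1}=0), until the denominator exceeds 14:
  i=0: a_0=2, p_0 = 2*1 + 0 = 2, q_0 = 2*0 + 1 = 1.
  i=1: a_1=4, p_1 = 4*2 + 1 = 9, q_1 = 4*1 + 0 = 4.
  i=2: a_2=1, p_2 = 1*9 + 2 = 11, q_2 = 1*4 + 1 = 5.
  i=3: a_3=1, p_3 = 1*11 + 9 = 20, q_3 = 1*5 + 4 = 9.
  i=4: a_4=3, p_4 = 3*20 + 11 = 71, q_4 = 3*9 + 5 = 32.
q_4 = 32 > 14, so the last convergent with denominator <= 14 is p_3/q_3 = 20/9.
The closest fraction with denominator <= 14 is either p_3/q_3 or the intermediate fraction (k*p_3 + p_2)/(k*q_3 + q_2) with the largest k >= 1 whose denominator stays <= 14; these approach x as k grows, and every other convergent or intermediate fraction in range is farther away.
Largest k: floor((14 - q_2)/q_3) = floor((14 - 5)/9) = 1.
That gives (1*20 + 11)/(1*9 + 5) = 31/14.
Compare the errors: |x - 20/9| = |71*9 - 20*32|/(32*9) = 1/288, and |x - 31/14| = |71*14 - 31*32|/(32*14) = 2/448.
Cross-multiplying, 1*448 = 448 < 576 = 2*288, so 1/288 is smaller: the convergent 20/9 is closer to x than 31/14.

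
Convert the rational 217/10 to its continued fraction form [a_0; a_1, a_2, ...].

[21; 1, 2, 3]

Run the Euclidean algorithm on 217 and 10; the successive quotients are the partial quotients a_0, a_1, ... (each step inverts the fractional part left over by the previous one):
  217 = 21*10 + 7, so a_0 = 21.
  10 = 1*7 + 3, so a_1 = 1.
  7 = 2*3 + 1, so a_2 = 2.
  3 = 3*1 + 0, so a_3 = 3.
The remainder reaches 0 after 4 divisions, so the expansion has 4 partial quotients, read off in order.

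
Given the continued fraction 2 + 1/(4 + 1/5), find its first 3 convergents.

Using the convergent recurrence p_i = a_i*p_{i-1} + p_{i-2}, q_i = a_i*q_{i-1} + q_{i-2} with p_{-2}=0, p_{-1}=1, q_{-2}=1, q_{-1}=0:
  i=0: a_0=2, p_0 = 2*1 + 0 = 2, q_0 = 2*0 + 1 = 1.
  i=1: a_1=4, p_1 = 4*2 + 1 = 9, q_1 = 4*1 + 0 = 4.
  i=2: a_2=5, p_2 = 5*9 + 2 = 47, q_2 = 5*4 + 1 = 21.

2/1, 9/4, 47/21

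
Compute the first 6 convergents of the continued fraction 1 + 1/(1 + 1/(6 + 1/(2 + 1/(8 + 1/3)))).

1/1, 2/1, 13/7, 28/15, 237/127, 739/396

Using the convergent recurrence p_i = a_i*p_{i-1} + p_{i-2}, q_i = a_i*q_{i-1} + q_{i-2} with p_{-2}=0, p_{-1}=1, q_{-2}=1, q_{-1}=0:
  i=0: a_0=1, p_0 = 1*1 + 0 = 1, q_0 = 1*0 + 1 = 1.
  i=1: a_1=1, p_1 = 1*1 + 1 = 2, q_1 = 1*1 + 0 = 1.
  i=2: a_2=6, p_2 = 6*2 + 1 = 13, q_2 = 6*1 + 1 = 7.
  i=3: a_3=2, p_3 = 2*13 + 2 = 28, q_3 = 2*7 + 1 = 15.
  i=4: a_4=8, p_4 = 8*28 + 13 = 237, q_4 = 8*15 + 7 = 127.
  i=5: a_5=3, p_5 = 3*237 + 28 = 739, q_5 = 3*127 + 15 = 396.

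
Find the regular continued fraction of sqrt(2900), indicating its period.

Write x_i = (sqrt(2900) + m_i)/d_i with (m_0, d_0) = (0, 1). a_0 = floor(sqrt(2900)) = 53, since 53^2 = 2809 <= 2900 < 2916 = 54^2.
Iterate m_{i+1} = d_i*a_i - m_i, d_{i+1} = (2900 - m_{i+1}^2)/d_i, a_{i+1} = floor((a_0 + m_{i+1})/d_{i+1}):
  m_1 = 1*53 - 0 = 53, d_1 = (2900 - 53^2)/1 = 91/1 = 91, a_1 = floor((53 + 53)/91) = 1.
  m_2 = 91*1 - 53 = 38, d_2 = (2900 - 38^2)/91 = 1456/91 = 16, a_2 = floor((53 + 38)/16) = 5.
  m_3 = 16*5 - 38 = 42, d_3 = (2900 - 42^2)/16 = 1136/16 = 71, a_3 = floor((53 + 42)/71) = 1.
  m_4 = 71*1 - 42 = 29, d_4 = (2900 - 29^2)/71 = 2059/71 = 29, a_4 = floor((53 + 29)/29) = 2.
  m_5 = 29*2 - 29 = 29, d_5 = (2900 - 29^2)/29 = 2059/29 = 71, a_5 = floor((53 + 29)/71) = 1.
  m_6 = 71*1 - 29 = 42, d_6 = (2900 - 42^2)/71 = 1136/71 = 16, a_6 = floor((53 + 42)/16) = 5.
  m_7 = 16*5 - 42 = 38, d_7 = (2900 - 38^2)/16 = 1456/16 = 91, a_7 = floor((53 + 38)/91) = 1.
  m_8 = 91*1 - 38 = 53, d_8 = (2900 - 53^2)/91 = 91/91 = 1, a_8 = floor((53 + 53)/1) = 106.
  m_9 = 1*106 - 53 = 53, d_9 = (2900 - 53^2)/1 = 91/1 = 91: (m_9, d_9) = (m_1, d_1) = (53, 91), so from here the quotients repeat a_1, ..., a_8; the period length is 8.
Hence the expansion of sqrt(2900) is a_0 = 53 followed by the repeating block 1, 5, 1, 2, 1, 5, 1, 106 (period 8).

[53; (1, 5, 1, 2, 1, 5, 1, 106)]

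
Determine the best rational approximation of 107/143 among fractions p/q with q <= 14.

3/4

Expand x = 107/143 as a continued fraction with the Euclidean algorithm:
  107 = 0*143 + 107, so a_0 = 0.
  143 = 1*107 + 36, so a_1 = 1.
  107 = 2*36 + 35, so a_2 = 2.
  36 = 1*35 + 1, so a_3 = 1.
  35 = 35*1 + 0, so a_4 = 35.
so x = [0; 1, 2, 1, 35].
Convergents (p_i = a_i*p_{i-1} + p_{i-2}, q_i = a_i*q_{i-1} + q_{i-2} with p_{-2}=0, p_{-1}=1, q_{-2}=1, q_{-1}=0), until the denominator exceeds 14:
  i=0: a_0=0, p_0 = 0*1 + 0 = 0, q_0 = 0*0 + 1 = 1.
  i=1: a_1=1, p_1 = 1*0 + 1 = 1, q_1 = 1*1 + 0 = 1.
  i=2: a_2=2, p_2 = 2*1 + 0 = 2, q_2 = 2*1 + 1 = 3.
  i=3: a_3=1, p_3 = 1*2 + 1 = 3, q_3 = 1*3 + 1 = 4.
  i=4: a_4=35, p_4 = 35*3 + 2 = 107, q_4 = 35*4 + 3 = 143.
q_4 = 143 > 14, so the last convergent with denominator <= 14 is p_3/q_3 = 3/4.
The closest fraction with denominator <= 14 is either p_3/q_3 or the intermediate fraction (k*p_3 + p_2)/(k*q_3 + q_2) with the largest k >= 1 whose denominator stays <= 14; these approach x as k grows, and every other convergent or intermediate fraction in range is farther away.
Largest k: floor((14 - q_2)/q_3) = floor((14 - 3)/4) = 2.
That gives (2*3 + 2)/(2*4 + 3) = 8/11.
Compare the errors: |x - 3/4| = |107*4 - 3*143|/(143*4) = 1/572, and |x - 8/11| = |107*11 - 8*143|/(143*11) = 33/1573.
Cross-multiplying, 1*1573 = 1573 < 18876 = 33*572, so 1/572 is smaller: the convergent 3/4 is closer to x than 8/11.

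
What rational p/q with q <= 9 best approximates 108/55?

2/1

Expand x = 108/55 as a continued fraction with the Euclidean algorithm:
  108 = 1*55 + 53, so a_0 = 1.
  55 = 1*53 + 2, so a_1 = 1.
  53 = 26*2 + 1, so a_2 = 26.
  2 = 2*1 + 0, so a_3 = 2.
so x = [1; 1, 26, 2].
Convergents (p_i = a_i*p_{i-1} + p_{i-2}, q_i = a_i*q_{i-1} + q_{i-2} with p_{-2}=0, p_{-1}=1, q_{-2}=1, q_{-1}=0), until the denominator exceeds 9:
  i=0: a_0=1, p_0 = 1*1 + 0 = 1, q_0 = 1*0 + 1 = 1.
  i=1: a_1=1, p_1 = 1*1 + 1 = 2, q_1 = 1*1 + 0 = 1.
  i=2: a_2=26, p_2 = 26*2 + 1 = 53, q_2 = 26*1 + 1 = 27.
q_2 = 27 > 9, so the last convergent with denominator <= 9 is p_1/q_1 = 2/1.
The closest fraction with denominator <= 9 is either p_1/q_1 or the intermediate fraction (k*p_1 + p_0)/(k*q_1 + q_0) with the largest k >= 1 whose denominator stays <= 9; these approach x as k grows, and every other convergent or intermediate fraction in range is farther away.
Largest k: floor((9 - q_0)/q_1) = floor((9 - 1)/1) = 8.
That gives (8*2 + 1)/(8*1 + 1) = 17/9.
Compare the errors: |x - 2/1| = |108*1 - 2*55|/(55*1) = 2/55, and |x - 17/9| = |108*9 - 17*55|/(55*9) = 37/495.
Cross-multiplying, 2*495 = 990 < 2035 = 37*55, so 2/55 is smaller: the convergent 2/1 is closer to x than 17/9.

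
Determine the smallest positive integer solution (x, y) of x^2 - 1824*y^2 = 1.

First expand sqrt(1824) as a continued fraction. With x_i = (sqrt(1824) + m_i)/d_i and (m_0, d_0) = (0, 1): a_0 = floor(sqrt(1824)) = 42, since 42^2 = 1764 <= 1824 < 1849 = 43^2.
Iterate m_{i+1} = d_i*a_i - m_i, d_{i+1} = (1824 - m_{i+1}^2)/d_i, a_{i+1} = floor((a_0 + m_{i+1})/d_{i+1}):
  m_1 = 1*42 - 0 = 42, d_1 = (1824 - 42^2)/1 = 60/1 = 60, a_1 = floor((42 + 42)/60) = 1.
  m_2 = 60*1 - 42 = 18, d_2 = (1824 - 18^2)/60 = 1500/60 = 25, a_2 = floor((42 + 18)/25) = 2.
  m_3 = 25*2 - 18 = 32, d_3 = (1824 - 32^2)/25 = 800/25 = 32, a_3 = floor((42 + 32)/32) = 2.
  m_4 = 32*2 - 32 = 32, d_4 = (1824 - 32^2)/32 = 800/32 = 25, a_4 = floor((42 + 32)/25) = 2.
  m_5 = 25*2 - 32 = 18, d_5 = (1824 - 18^2)/25 = 1500/25 = 60, a_5 = floor((42 + 18)/60) = 1.
  m_6 = 60*1 - 18 = 42, d_6 = (1824 - 42^2)/60 = 60/60 = 1, a_6 = floor((42 + 42)/1) = 84.
  m_7 = 1*84 - 42 = 42, d_7 = (1824 - 42^2)/1 = 60/1 = 60: (m_7, d_7) = (m_1, d_1) = (42, 60), so from here the quotients repeat a_1, ..., a_6; the period length is 6.
So sqrt(1824) = [42; (1, 2, 2, 2, 1, 84)] with period length k = 6.
k is even, so the fundamental solution of x^2 - 1824y^2 = 1 is (p_{k-1}, q_{k-1}) = (p_5, q_5); compute convergents through index 5.
Convergents (p_i = a_i*p_{i-1} + p_{i-2}, q_i = a_i*q_{i-1} + q_{i-2} with p_{-2}=0, p_{-1}=1, q_{-2}=1, q_{-1}=0):
  i=0: a_0=42, p_0 = 42*1 + 0 = 42, q_0 = 42*0 + 1 = 1.
  i=1: a_1=1, p_1 = 1*42 + 1 = 43, q_1 = 1*1 + 0 = 1.
  i=2: a_2=2, p_2 = 2*43 + 42 = 128, q_2 = 2*1 + 1 = 3.
  i=3: a_3=2, p_3 = 2*128 + 43 = 299, q_3 = 2*3 + 1 = 7.
  i=4: a_4=2, p_4 = 2*299 + 128 = 726, q_4 = 2*7 + 3 = 17.
  i=5: a_5=1, p_5 = 1*726 + 299 = 1025, q_5 = 1*17 + 7 = 24.
Check: 1025^2 - 1824*24^2 = 1050625 - 1050624 = 1, so (x, y) = (1025, 24) solves the equation, and by the theorem it is the least positive solution.

(x, y) = (1025, 24)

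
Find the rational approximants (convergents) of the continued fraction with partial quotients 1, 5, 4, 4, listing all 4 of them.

1/1, 6/5, 25/21, 106/89

Using the convergent recurrence p_i = a_i*p_{i-1} + p_{i-2}, q_i = a_i*q_{i-1} + q_{i-2} with p_{-2}=0, p_{-1}=1, q_{-2}=1, q_{-1}=0:
  i=0: a_0=1, p_0 = 1*1 + 0 = 1, q_0 = 1*0 + 1 = 1.
  i=1: a_1=5, p_1 = 5*1 + 1 = 6, q_1 = 5*1 + 0 = 5.
  i=2: a_2=4, p_2 = 4*6 + 1 = 25, q_2 = 4*5 + 1 = 21.
  i=3: a_3=4, p_3 = 4*25 + 6 = 106, q_3 = 4*21 + 5 = 89.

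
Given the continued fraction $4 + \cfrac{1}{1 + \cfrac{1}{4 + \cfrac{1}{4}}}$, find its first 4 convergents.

Using the convergent recurrence p_i = a_i*p_{i-1} + p_{i-2}, q_i = a_i*q_{i-1} + q_{i-2} with p_{-2}=0, p_{-1}=1, q_{-2}=1, q_{-1}=0:
  i=0: a_0=4, p_0 = 4*1 + 0 = 4, q_0 = 4*0 + 1 = 1.
  i=1: a_1=1, p_1 = 1*4 + 1 = 5, q_1 = 1*1 + 0 = 1.
  i=2: a_2=4, p_2 = 4*5 + 4 = 24, q_2 = 4*1 + 1 = 5.
  i=3: a_3=4, p_3 = 4*24 + 5 = 101, q_3 = 4*5 + 1 = 21.

4/1, 5/1, 24/5, 101/21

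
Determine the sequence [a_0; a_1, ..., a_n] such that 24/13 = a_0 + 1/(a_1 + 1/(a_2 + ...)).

[1; 1, 5, 2]

Run the Euclidean algorithm on 24 and 13; the successive quotients are the partial quotients a_0, a_1, ... (each step inverts the fractional part left over by the previous one):
  24 = 1*13 + 11, so a_0 = 1.
  13 = 1*11 + 2, so a_1 = 1.
  11 = 5*2 + 1, so a_2 = 5.
  2 = 2*1 + 0, so a_3 = 2.
The remainder reaches 0 after 4 divisions, so the expansion has 4 partial quotients, read off in order.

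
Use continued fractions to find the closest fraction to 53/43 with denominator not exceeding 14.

16/13

Expand x = 53/43 as a continued fraction with the Euclidean algorithm:
  53 = 1*43 + 10, so a_0 = 1.
  43 = 4*10 + 3, so a_1 = 4.
  10 = 3*3 + 1, so a_2 = 3.
  3 = 3*1 + 0, so a_3 = 3.
so x = [1; 4, 3, 3].
Convergents (p_i = a_i*p_{i-1} + p_{i-2}, q_i = a_i*q_{i-1} + q_{i-2} with p_{-2}=0, p_{-1}=1, q_{-2}=1, q_{-1}=0), until the denominator exceeds 14:
  i=0: a_0=1, p_0 = 1*1 + 0 = 1, q_0 = 1*0 + 1 = 1.
  i=1: a_1=4, p_1 = 4*1 + 1 = 5, q_1 = 4*1 + 0 = 4.
  i=2: a_2=3, p_2 = 3*5 + 1 = 16, q_2 = 3*4 + 1 = 13.
  i=3: a_3=3, p_3 = 3*16 + 5 = 53, q_3 = 3*13 + 4 = 43.
q_3 = 43 > 14, so the last convergent with denominator <= 14 is p_2/q_2 = 16/13.
The closest fraction with denominator <= 14 is either p_2/q_2 or the intermediate fraction (k*p_2 + p_1)/(k*q_2 + q_1) with the largest k >= 1 whose denominator stays <= 14; these approach x as k grows, and every other convergent or intermediate fraction in range is farther away.
Largest k: floor((14 - q_1)/q_2) = floor((14 - 4)/13) = 0.
Since k = 0, no intermediate fraction beyond p_2/q_2 has denominator <= 14, so the convergent 16/13 is the closest (its error is |53*13 - 16*43|/(43*13) = 1/559).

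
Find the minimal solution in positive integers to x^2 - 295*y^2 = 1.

First expand sqrt(295) as a continued fraction. With x_i = (sqrt(295) + m_i)/d_i and (m_0, d_0) = (0, 1): a_0 = floor(sqrt(295)) = 17, since 17^2 = 289 <= 295 < 324 = 18^2.
Iterate m_{i+1} = d_i*a_i - m_i, d_{i+1} = (295 - m_{i+1}^2)/d_i, a_{i+1} = floor((a_0 + m_{i+1})/d_{i+1}):
  m_1 = 1*17 - 0 = 17, d_1 = (295 - 17^2)/1 = 6/1 = 6, a_1 = floor((17 + 17)/6) = 5.
  m_2 = 6*5 - 17 = 13, d_2 = (295 - 13^2)/6 = 126/6 = 21, a_2 = floor((17 + 13)/21) = 1.
  m_3 = 21*1 - 13 = 8, d_3 = (295 - 8^2)/21 = 231/21 = 11, a_3 = floor((17 + 8)/11) = 2.
  m_4 = 11*2 - 8 = 14, d_4 = (295 - 14^2)/11 = 99/11 = 9, a_4 = floor((17 + 14)/9) = 3.
  m_5 = 9*3 - 14 = 13, d_5 = (295 - 13^2)/9 = 126/9 = 14, a_5 = floor((17 + 13)/14) = 2.
  m_6 = 14*2 - 13 = 15, d_6 = (295 - 15^2)/14 = 70/14 = 5, a_6 = floor((17 + 15)/5) = 6.
  m_7 = 5*6 - 15 = 15, d_7 = (295 - 15^2)/5 = 70/5 = 14, a_7 = floor((17 + 15)/14) = 2.
  m_8 = 14*2 - 15 = 13, d_8 = (295 - 13^2)/14 = 126/14 = 9, a_8 = floor((17 + 13)/9) = 3.
  m_9 = 9*3 - 13 = 14, d_9 = (295 - 14^2)/9 = 99/9 = 11, a_9 = floor((17 + 14)/11) = 2.
  m_10 = 11*2 - 14 = 8, d_10 = (295 - 8^2)/11 = 231/11 = 21, a_10 = floor((17 + 8)/21) = 1.
  m_11 = 21*1 - 8 = 13, d_11 = (295 - 13^2)/21 = 126/21 = 6, a_11 = floor((17 + 13)/6) = 5.
  m_12 = 6*5 - 13 = 17, d_12 = (295 - 17^2)/6 = 6/6 = 1, a_12 = floor((17 + 17)/1) = 34.
  m_13 = 1*34 - 17 = 17, d_13 = (295 - 17^2)/1 = 6/1 = 6: (m_13, d_13) = (m_1, d_1) = (17, 6), so from here the quotients repeat a_1, ..., a_12; the period length is 12.
So sqrt(295) = [17; (5, 1, 2, 3, 2, 6, 2, 3, 2, 1, 5, 34)] with period length k = 12.
k is even, so the fundamental solution of x^2 - 295y^2 = 1 is (p_{k-1}, q_{k-1}) = (p_11, q_11); compute convergents through index 11.
Convergents (p_i = a_i*p_{i-1} + p_{i-2}, q_i = a_i*q_{i-1} + q_{i-2} with p_{-2}=0, p_{-1}=1, q_{-2}=1, q_{-1}=0):
  i=0: a_0=17, p_0 = 17*1 + 0 = 17, q_0 = 17*0 + 1 = 1.
  i=1: a_1=5, p_1 = 5*17 + 1 = 86, q_1 = 5*1 + 0 = 5.
  i=2: a_2=1, p_2 = 1*86 + 17 = 103, q_2 = 1*5 + 1 = 6.
  i=3: a_3=2, p_3 = 2*103 + 86 = 292, q_3 = 2*6 + 5 = 17.
  i=4: a_4=3, p_4 = 3*292 + 103 = 979, q_4 = 3*17 + 6 = 57.
  i=5: a_5=2, p_5 = 2*979 + 292 = 2250, q_5 = 2*57 + 17 = 131.
  i=6: a_6=6, p_6 = 6*2250 + 979 = 14479, q_6 = 6*131 + 57 = 843.
  i=7: a_7=2, p_7 = 2*14479 + 2250 = 31208, q_7 = 2*843 + 131 = 1817.
  i=8: a_8=3, p_8 = 3*31208 + 14479 = 108103, q_8 = 3*1817 + 843 = 6294.
  i=9: a_9=2, p_9 = 2*108103 + 31208 = 247414, q_9 = 2*6294 + 1817 = 14405.
  i=10: a_10=1, p_10 = 1*247414 + 108103 = 355517, q_10 = 1*14405 + 6294 = 20699.
  i=11: a_11=5, p_11 = 5*355517 + 247414 = 2024999, q_11 = 5*20699 + 14405 = 117900.
Check: 2024999^2 - 295*117900^2 = 4100620950001 - 4100620950000 = 1, so (x, y) = (2024999, 117900) solves the equation, and by the theorem it is the least positive solution.

(x, y) = (2024999, 117900)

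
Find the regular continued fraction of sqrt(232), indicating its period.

Write x_i = (sqrt(232) + m_i)/d_i with (m_0, d_0) = (0, 1). a_0 = floor(sqrt(232)) = 15, since 15^2 = 225 <= 232 < 256 = 16^2.
Iterate m_{i+1} = d_i*a_i - m_i, d_{i+1} = (232 - m_{i+1}^2)/d_i, a_{i+1} = floor((a_0 + m_{i+1})/d_{i+1}):
  m_1 = 1*15 - 0 = 15, d_1 = (232 - 15^2)/1 = 7/1 = 7, a_1 = floor((15 + 15)/7) = 4.
  m_2 = 7*4 - 15 = 13, d_2 = (232 - 13^2)/7 = 63/7 = 9, a_2 = floor((15 + 13)/9) = 3.
  m_3 = 9*3 - 13 = 14, d_3 = (232 - 14^2)/9 = 36/9 = 4, a_3 = floor((15 + 14)/4) = 7.
  m_4 = 4*7 - 14 = 14, d_4 = (232 - 14^2)/4 = 36/4 = 9, a_4 = floor((15 + 14)/9) = 3.
  m_5 = 9*3 - 14 = 13, d_5 = (232 - 13^2)/9 = 63/9 = 7, a_5 = floor((15 + 13)/7) = 4.
  m_6 = 7*4 - 13 = 15, d_6 = (232 - 15^2)/7 = 7/7 = 1, a_6 = floor((15 + 15)/1) = 30.
  m_7 = 1*30 - 15 = 15, d_7 = (232 - 15^2)/1 = 7/1 = 7: (m_7, d_7) = (m_1, d_1) = (15, 7), so from here the quotients repeat a_1, ..., a_6; the period length is 6.
Hence the expansion of sqrt(232) is a_0 = 15 followed by the repeating block 4, 3, 7, 3, 4, 30 (period 6).

[15; (4, 3, 7, 3, 4, 30)]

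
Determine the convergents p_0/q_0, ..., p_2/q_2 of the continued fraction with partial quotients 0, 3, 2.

Using the convergent recurrence p_i = a_i*p_{i-1} + p_{i-2}, q_i = a_i*q_{i-1} + q_{i-2} with p_{-2}=0, p_{-1}=1, q_{-2}=1, q_{-1}=0:
  i=0: a_0=0, p_0 = 0*1 + 0 = 0, q_0 = 0*0 + 1 = 1.
  i=1: a_1=3, p_1 = 3*0 + 1 = 1, q_1 = 3*1 + 0 = 3.
  i=2: a_2=2, p_2 = 2*1 + 0 = 2, q_2 = 2*3 + 1 = 7.

0/1, 1/3, 2/7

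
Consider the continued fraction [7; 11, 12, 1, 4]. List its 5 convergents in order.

Using the convergent recurrence p_i = a_i*p_{i-1} + p_{i-2}, q_i = a_i*q_{i-1} + q_{i-2} with p_{-2}=0, p_{-1}=1, q_{-2}=1, q_{-1}=0:
  i=0: a_0=7, p_0 = 7*1 + 0 = 7, q_0 = 7*0 + 1 = 1.
  i=1: a_1=11, p_1 = 11*7 + 1 = 78, q_1 = 11*1 + 0 = 11.
  i=2: a_2=12, p_2 = 12*78 + 7 = 943, q_2 = 12*11 + 1 = 133.
  i=3: a_3=1, p_3 = 1*943 + 78 = 1021, q_3 = 1*133 + 11 = 144.
  i=4: a_4=4, p_4 = 4*1021 + 943 = 5027, q_4 = 4*144 + 133 = 709.

7/1, 78/11, 943/133, 1021/144, 5027/709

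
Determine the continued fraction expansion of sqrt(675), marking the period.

Write x_i = (sqrt(675) + m_i)/d_i with (m_0, d_0) = (0, 1). a_0 = floor(sqrt(675)) = 25, since 25^2 = 625 <= 675 < 676 = 26^2.
Iterate m_{i+1} = d_i*a_i - m_i, d_{i+1} = (675 - m_{i+1}^2)/d_i, a_{i+1} = floor((a_0 + m_{i+1})/d_{i+1}):
  m_1 = 1*25 - 0 = 25, d_1 = (675 - 25^2)/1 = 50/1 = 50, a_1 = floor((25 + 25)/50) = 1.
  m_2 = 50*1 - 25 = 25, d_2 = (675 - 25^2)/50 = 50/50 = 1, a_2 = floor((25 + 25)/1) = 50.
  m_3 = 1*50 - 25 = 25, d_3 = (675 - 25^2)/1 = 50/1 = 50: (m_3, d_3) = (m_1, d_1) = (25, 50), so from here the quotients repeat a_1, a_2; the period length is 2.
Hence the expansion of sqrt(675) is a_0 = 25 followed by the repeating block 1, 50 (period 2).

[25; (1, 50)]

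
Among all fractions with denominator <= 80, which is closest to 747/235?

89/28

Expand x = 747/235 as a continued fraction with the Euclidean algorithm:
  747 = 3*235 + 42, so a_0 = 3.
  235 = 5*42 + 25, so a_1 = 5.
  42 = 1*25 + 17, so a_2 = 1.
  25 = 1*17 + 8, so a_3 = 1.
  17 = 2*8 + 1, so a_4 = 2.
  8 = 8*1 + 0, so a_5 = 8.
so x = [3; 5, 1, 1, 2, 8].
Convergents (p_i = a_i*p_{i-1} + p_{i-2}, q_i = a_i*q_{i-1} + q_{i-2} with p_{-2}=0, p_{-1}=1, q_{-2}=1, q_{-1}=0), until the denominator exceeds 80:
  i=0: a_0=3, p_0 = 3*1 + 0 = 3, q_0 = 3*0 + 1 = 1.
  i=1: a_1=5, p_1 = 5*3 + 1 = 16, q_1 = 5*1 + 0 = 5.
  i=2: a_2=1, p_2 = 1*16 + 3 = 19, q_2 = 1*5 + 1 = 6.
  i=3: a_3=1, p_3 = 1*19 + 16 = 35, q_3 = 1*6 + 5 = 11.
  i=4: a_4=2, p_4 = 2*35 + 19 = 89, q_4 = 2*11 + 6 = 28.
  i=5: a_5=8, p_5 = 8*89 + 35 = 747, q_5 = 8*28 + 11 = 235.
q_5 = 235 > 80, so the last convergent with denominator <= 80 is p_4/q_4 = 89/28.
The closest fraction with denominator <= 80 is either p_4/q_4 or the intermediate fraction (k*p_4 + p_3)/(k*q_4 + q_3) with the largest k >= 1 whose denominator stays <= 80; these approach x as k grows, and every other convergent or intermediate fraction in range is farther away.
Largest k: floor((80 - q_3)/q_4) = floor((80 - 11)/28) = 2.
That gives (2*89 + 35)/(2*28 + 11) = 213/67.
Compare the errors: |x - 89/28| = |747*28 - 89*235|/(235*28) = 1/6580, and |x - 213/67| = |747*67 - 213*235|/(235*67) = 6/15745.
Cross-multiplying, 1*15745 = 15745 < 39480 = 6*6580, so 1/6580 is smaller: the convergent 89/28 is closer to x than 213/67.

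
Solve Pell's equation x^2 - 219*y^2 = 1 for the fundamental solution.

First expand sqrt(219) as a continued fraction. With x_i = (sqrt(219) + m_i)/d_i and (m_0, d_0) = (0, 1): a_0 = floor(sqrt(219)) = 14, since 14^2 = 196 <= 219 < 225 = 15^2.
Iterate m_{i+1} = d_i*a_i - m_i, d_{i+1} = (219 - m_{i+1}^2)/d_i, a_{i+1} = floor((a_0 + m_{i+1})/d_{i+1}):
  m_1 = 1*14 - 0 = 14, d_1 = (219 - 14^2)/1 = 23/1 = 23, a_1 = floor((14 + 14)/23) = 1.
  m_2 = 23*1 - 14 = 9, d_2 = (219 - 9^2)/23 = 138/23 = 6, a_2 = floor((14 + 9)/6) = 3.
  m_3 = 6*3 - 9 = 9, d_3 = (219 - 9^2)/6 = 138/6 = 23, a_3 = floor((14 + 9)/23) = 1.
  m_4 = 23*1 - 9 = 14, d_4 = (219 - 14^2)/23 = 23/23 = 1, a_4 = floor((14 + 14)/1) = 28.
  m_5 = 1*28 - 14 = 14, d_5 = (219 - 14^2)/1 = 23/1 = 23: (m_5, d_5) = (m_1, d_1) = (14, 23), so from here the quotients repeat a_1, ..., a_4; the period length is 4.
So sqrt(219) = [14; (1, 3, 1, 28)] with period length k = 4.
k is even, so the fundamental solution of x^2 - 219y^2 = 1 is (p_{k-1}, q_{k-1}) = (p_3, q_3); compute convergents through index 3.
Convergents (p_i = a_i*p_{i-1} + p_{i-2}, q_i = a_i*q_{i-1} + q_{i-2} with p_{-2}=0, p_{-1}=1, q_{-2}=1, q_{-1}=0):
  i=0: a_0=14, p_0 = 14*1 + 0 = 14, q_0 = 14*0 + 1 = 1.
  i=1: a_1=1, p_1 = 1*14 + 1 = 15, q_1 = 1*1 + 0 = 1.
  i=2: a_2=3, p_2 = 3*15 + 14 = 59, q_2 = 3*1 + 1 = 4.
  i=3: a_3=1, p_3 = 1*59 + 15 = 74, q_3 = 1*4 + 1 = 5.
Check: 74^2 - 219*5^2 = 5476 - 5475 = 1, so (x, y) = (74, 5) solves the equation, and by the theorem it is the least positive solution.

(x, y) = (74, 5)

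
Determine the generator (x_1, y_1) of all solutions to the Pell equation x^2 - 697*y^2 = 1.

First expand sqrt(697) as a continued fraction. With x_i = (sqrt(697) + m_i)/d_i and (m_0, d_0) = (0, 1): a_0 = floor(sqrt(697)) = 26, since 26^2 = 676 <= 697 < 729 = 27^2.
Iterate m_{i+1} = d_i*a_i - m_i, d_{i+1} = (697 - m_{i+1}^2)/d_i, a_{i+1} = floor((a_0 + m_{i+1})/d_{i+1}):
  m_1 = 1*26 - 0 = 26, d_1 = (697 - 26^2)/1 = 21/1 = 21, a_1 = floor((26 + 26)/21) = 2.
  m_2 = 21*2 - 26 = 16, d_2 = (697 - 16^2)/21 = 441/21 = 21, a_2 = floor((26 + 16)/21) = 2.
  m_3 = 21*2 - 16 = 26, d_3 = (697 - 26^2)/21 = 21/21 = 1, a_3 = floor((26 + 26)/1) = 52.
  m_4 = 1*52 - 26 = 26, d_4 = (697 - 26^2)/1 = 21/1 = 21: (m_4, d_4) = (m_1, d_1) = (26, 21), so from here the quotients repeat a_1, ..., a_3; the period length is 3.
So sqrt(697) = [26; (2, 2, 52)] with period length k = 3.
k is odd, so (p_{k-1}, q_{k-1}) only solves x^2 - 697y^2 = -1 and the fundamental solution of x^2 - 697y^2 = 1 is (p_{2k-1}, q_{2k-1}) = (p_5, q_5); compute convergents through index 5, running through the period twice.
Convergents (p_i = a_i*p_{i-1} + p_{i-2}, q_i = a_i*q_{i-1} + q_{i-2} with p_{-2}=0, p_{-1}=1, q_{-2}=1, q_{-1}=0):
  i=0: a_0=26, p_0 = 26*1 + 0 = 26, q_0 = 26*0 + 1 = 1.
  i=1: a_1=2, p_1 = 2*26 + 1 = 53, q_1 = 2*1 + 0 = 2.
  i=2: a_2=2, p_2 = 2*53 + 26 = 132, q_2 = 2*2 + 1 = 5.
  i=3: a_3=52, p_3 = 52*132 + 53 = 6917, q_3 = 52*5 + 2 = 262.
  i=4: a_4=2, p_4 = 2*6917 + 132 = 13966, q_4 = 2*262 + 5 = 529.
  i=5: a_5=2, p_5 = 2*13966 + 6917 = 34849, q_5 = 2*529 + 262 = 1320.
Indeed p_2^2 - 697*q_2^2 = 17424 - 17425 = -1, not +1.
Check: 34849^2 - 697*1320^2 = 1214452801 - 1214452800 = 1, so (x, y) = (34849, 1320) solves the equation, and by the theorem it is the least positive solution.

(x, y) = (34849, 1320)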